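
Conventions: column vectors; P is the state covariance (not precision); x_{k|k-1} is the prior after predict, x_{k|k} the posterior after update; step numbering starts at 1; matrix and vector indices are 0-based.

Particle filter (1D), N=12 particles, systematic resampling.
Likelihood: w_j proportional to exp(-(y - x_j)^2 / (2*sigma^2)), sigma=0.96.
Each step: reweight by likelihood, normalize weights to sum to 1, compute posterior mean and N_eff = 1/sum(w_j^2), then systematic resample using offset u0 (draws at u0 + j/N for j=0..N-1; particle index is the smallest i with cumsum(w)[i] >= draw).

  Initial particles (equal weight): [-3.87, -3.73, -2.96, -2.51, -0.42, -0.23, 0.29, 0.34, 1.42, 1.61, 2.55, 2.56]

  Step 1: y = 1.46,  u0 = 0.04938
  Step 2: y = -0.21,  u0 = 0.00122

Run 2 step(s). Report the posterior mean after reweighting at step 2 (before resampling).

post_mean = 0.4781

step 1: w=[0.0000, 0.0000, 0.0000, 0.0000, 0.0336, 0.0486, 0.1088, 0.1158, 0.2285, 0.2259, 0.1200, 0.1186]  mean=1.3436  Neff=6.2307  idx=[5, 6, 7, 7, 8, 8, 9, 9, 9, 10, 11, 11]
step 2: w=[0.2179, 0.1903, 0.1850, 0.1850, 0.0516, 0.0516, 0.0361, 0.0361, 0.0361, 0.0035, 0.0034, 0.0034]  mean=0.4781  Neff=6.1954  idx=[0, 0, 0, 1, 1, 2, 2, 2, 3, 3, 5, 7]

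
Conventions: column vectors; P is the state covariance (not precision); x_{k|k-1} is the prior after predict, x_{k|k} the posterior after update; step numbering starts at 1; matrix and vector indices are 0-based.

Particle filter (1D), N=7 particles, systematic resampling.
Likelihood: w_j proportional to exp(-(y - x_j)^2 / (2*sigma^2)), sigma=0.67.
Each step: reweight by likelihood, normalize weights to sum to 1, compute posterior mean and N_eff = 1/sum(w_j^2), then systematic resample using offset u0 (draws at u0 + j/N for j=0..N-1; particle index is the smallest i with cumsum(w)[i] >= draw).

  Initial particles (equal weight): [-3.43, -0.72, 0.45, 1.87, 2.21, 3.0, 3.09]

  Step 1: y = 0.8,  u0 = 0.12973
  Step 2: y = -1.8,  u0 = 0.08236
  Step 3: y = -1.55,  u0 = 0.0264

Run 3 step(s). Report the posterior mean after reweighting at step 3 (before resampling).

step 1: w=[0.0000, 0.0567, 0.6488, 0.2077, 0.0812, 0.0034, 0.0022]  mean=0.8359  Neff=2.1102  idx=[2, 2, 2, 2, 2, 3, 4]
step 2: w=[0.2000, 0.2000, 0.2000, 0.2000, 0.2000, 0.0000, 0.0000]  mean=0.4500  Neff=5.0002  idx=[0, 1, 1, 2, 3, 3, 4]
step 3: w=[0.1429, 0.1429, 0.1429, 0.1429, 0.1429, 0.1429, 0.1429]  mean=0.4500  Neff=7.0000  idx=[0, 1, 2, 3, 4, 5, 6]

post_mean = 0.4500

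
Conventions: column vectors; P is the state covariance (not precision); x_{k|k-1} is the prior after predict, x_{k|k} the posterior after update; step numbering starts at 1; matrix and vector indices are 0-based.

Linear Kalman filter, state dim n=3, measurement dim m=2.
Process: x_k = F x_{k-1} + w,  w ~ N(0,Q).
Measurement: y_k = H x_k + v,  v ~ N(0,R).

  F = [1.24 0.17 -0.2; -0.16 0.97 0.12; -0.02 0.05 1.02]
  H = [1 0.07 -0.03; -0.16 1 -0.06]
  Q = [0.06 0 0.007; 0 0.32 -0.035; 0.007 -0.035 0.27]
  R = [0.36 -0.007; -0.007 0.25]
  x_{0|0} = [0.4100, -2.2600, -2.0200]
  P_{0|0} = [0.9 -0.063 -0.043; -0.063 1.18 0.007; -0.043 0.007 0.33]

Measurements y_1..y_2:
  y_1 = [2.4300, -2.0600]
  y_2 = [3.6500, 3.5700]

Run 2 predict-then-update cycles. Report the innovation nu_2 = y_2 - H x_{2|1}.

innov = [1.0209, 6.3559]

step 1: x^-=[0.5282, -2.5002, -2.1816]  P^-=[1.4854 -0.0750 -0.1297; -0.0750 1.4809 0.0813; -0.1297 0.0813 0.6192]  S=[1.8502 -0.2096; -0.2096 1.7829]  K=[0.7933 -0.0777; 0.1102 0.8476; -0.0739 0.0277]  nu=[2.0114, 0.3938]  x^+=[2.0932, -1.9447, -2.3194]  P^+=[0.2844 0.0198 -0.0115; 0.0198 0.2168 0.0420; -0.0115 0.0420 0.6069]
step 2: x^-=[2.7289, -2.4996, -2.5049]  P^-=[0.5391 -0.0213 -0.1286; -0.0213 0.5441 0.0939; -0.1286 0.0939 0.9068]  S=[0.9069 -0.0707; -0.0707 0.8042]  K=[0.5914 -0.0721; 0.0684 0.6798; -0.1599 0.0606]  nu=[1.0209, 6.3559]  x^+=[2.8741, 1.8908, -2.2827]  P^+=[0.2117 0.0095 -0.0360; 0.0095 0.1748 0.0633; -0.0360 0.0633 0.8793]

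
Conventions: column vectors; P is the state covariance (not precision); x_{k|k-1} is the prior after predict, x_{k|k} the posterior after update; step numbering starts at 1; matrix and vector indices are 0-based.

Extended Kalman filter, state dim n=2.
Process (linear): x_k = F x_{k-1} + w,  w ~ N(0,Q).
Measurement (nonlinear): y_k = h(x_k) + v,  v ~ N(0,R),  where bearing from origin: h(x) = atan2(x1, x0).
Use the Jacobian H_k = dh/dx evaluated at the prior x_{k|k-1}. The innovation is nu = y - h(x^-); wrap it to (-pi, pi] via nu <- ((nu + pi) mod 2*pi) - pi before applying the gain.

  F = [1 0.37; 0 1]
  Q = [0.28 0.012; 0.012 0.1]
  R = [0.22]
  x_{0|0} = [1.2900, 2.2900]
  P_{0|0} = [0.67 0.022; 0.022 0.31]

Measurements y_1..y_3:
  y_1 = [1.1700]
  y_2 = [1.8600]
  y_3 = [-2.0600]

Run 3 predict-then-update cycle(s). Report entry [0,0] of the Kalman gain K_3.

step 1: x^-=[2.1373, 2.2900]  P^-=[1.0087 0.1487; 0.1487 0.4100]  H_jac=[-0.2334 0.2178]  S=[0.2793]  K=[-0.7270; 0.1955]  nu=[0.3501]  x^+=[1.8828, 2.3585]  P^+=[0.8611 0.1884; 0.1884 0.3993]
step 2: x^-=[2.7554, 2.3585]  P^-=[1.3352 0.3481; 0.3481 0.4993]  H_jac=[-0.1793 0.2095]  S=[0.2587]  K=[-0.6435; 0.1630]  nu=[1.1521]  x^+=[2.0140, 2.5463]  P^+=[1.2281 0.3753; 0.3753 0.4924]
step 3: x^-=[2.9561, 2.5463]  P^-=[1.8532 0.5695; 0.5695 0.5924]  H_jac=[-0.1673 0.1942]  S=[0.2572]  K=[-0.7753; 0.0770]  nu=[-2.7710]  x^+=[5.1044, 2.3330]  P^+=[1.6986 0.5848; 0.5848 0.5909]

K[0,0] = -0.7753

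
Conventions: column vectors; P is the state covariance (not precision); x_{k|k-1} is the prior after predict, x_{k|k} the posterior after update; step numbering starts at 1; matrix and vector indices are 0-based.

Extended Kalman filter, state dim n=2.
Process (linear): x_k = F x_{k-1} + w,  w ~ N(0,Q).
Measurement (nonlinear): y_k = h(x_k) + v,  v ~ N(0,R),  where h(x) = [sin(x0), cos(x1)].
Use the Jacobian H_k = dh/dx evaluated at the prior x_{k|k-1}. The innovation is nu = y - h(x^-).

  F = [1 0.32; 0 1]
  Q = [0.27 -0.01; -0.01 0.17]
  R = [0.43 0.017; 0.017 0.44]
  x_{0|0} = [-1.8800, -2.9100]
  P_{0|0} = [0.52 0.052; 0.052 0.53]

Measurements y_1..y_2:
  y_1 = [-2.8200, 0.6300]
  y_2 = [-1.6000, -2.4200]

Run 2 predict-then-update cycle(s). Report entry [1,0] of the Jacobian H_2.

H_jac[1,0] = 0.0000

step 1: x^-=[-2.8112, -2.9100]  P^-=[0.8776 0.2116; 0.2116 0.7000]  H_jac=[-0.9459 0.0000; 0.0000 0.2295]  S=[1.2152 -0.0289; -0.0289 0.4769]  K=[-0.6817 0.0605; -0.1569 0.3274]  nu=[-2.4956, 1.6033]  x^+=[-1.0131, -1.9935]  P^+=[0.3088 0.0654; 0.0654 0.6160]
step 2: x^-=[-1.6510, -1.9935]  P^-=[0.6837 0.2526; 0.2526 0.7860]  H_jac=[-0.0802 0.0000; 0.0000 0.9120]  S=[0.4344 -0.0015; -0.0015 1.0937]  K=[-0.1255 0.2104; -0.0444 0.6553]  nu=[-0.6032, -2.0098]  x^+=[-1.9983, -3.2838]  P^+=[0.6284 0.0992; 0.0992 0.3153]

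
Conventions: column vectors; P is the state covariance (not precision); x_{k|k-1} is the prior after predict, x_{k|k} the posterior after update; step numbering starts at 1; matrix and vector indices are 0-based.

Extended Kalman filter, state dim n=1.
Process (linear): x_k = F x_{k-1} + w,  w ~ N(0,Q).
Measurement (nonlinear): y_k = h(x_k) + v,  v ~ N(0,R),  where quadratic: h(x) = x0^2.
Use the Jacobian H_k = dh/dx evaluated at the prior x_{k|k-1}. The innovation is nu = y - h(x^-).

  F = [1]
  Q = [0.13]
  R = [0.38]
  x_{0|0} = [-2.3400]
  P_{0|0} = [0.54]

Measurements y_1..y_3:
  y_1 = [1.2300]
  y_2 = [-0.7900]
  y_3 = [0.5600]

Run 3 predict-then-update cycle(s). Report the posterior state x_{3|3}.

x_post = [-0.7175]

step 1: x^-=[-2.3400]  P^-=[0.6700]  H_jac=[-4.6800]  S=[15.0546]  K=[-0.2083]  nu=[-4.2456]  x^+=[-1.4557]  P^+=[0.0169]
step 2: x^-=[-1.4557]  P^-=[0.1469]  H_jac=[-2.9114]  S=[1.6253]  K=[-0.2632]  nu=[-2.9091]  x^+=[-0.6901]  P^+=[0.0343]
step 3: x^-=[-0.6901]  P^-=[0.1643]  H_jac=[-1.3803]  S=[0.6931]  K=[-0.3273]  nu=[0.0837]  x^+=[-0.7175]  P^+=[0.0901]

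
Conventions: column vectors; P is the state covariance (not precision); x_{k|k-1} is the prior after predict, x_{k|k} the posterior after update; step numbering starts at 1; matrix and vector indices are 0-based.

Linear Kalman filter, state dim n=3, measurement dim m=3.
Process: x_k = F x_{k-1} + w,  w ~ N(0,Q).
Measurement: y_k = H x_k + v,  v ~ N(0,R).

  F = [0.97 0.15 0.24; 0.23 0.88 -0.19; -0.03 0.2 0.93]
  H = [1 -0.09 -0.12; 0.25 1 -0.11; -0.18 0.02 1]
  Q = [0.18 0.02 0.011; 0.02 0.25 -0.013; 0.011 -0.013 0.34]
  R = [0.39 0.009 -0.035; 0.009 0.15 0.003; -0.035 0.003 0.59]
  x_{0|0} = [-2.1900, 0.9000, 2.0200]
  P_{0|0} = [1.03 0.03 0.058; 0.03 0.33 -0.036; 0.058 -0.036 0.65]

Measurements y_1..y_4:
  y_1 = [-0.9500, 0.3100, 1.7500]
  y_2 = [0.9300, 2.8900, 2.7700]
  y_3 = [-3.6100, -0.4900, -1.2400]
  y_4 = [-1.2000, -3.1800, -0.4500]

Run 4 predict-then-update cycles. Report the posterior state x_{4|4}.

step 1: x^-=[-1.5045, -0.0955, 2.1243]  P^-=[1.2271 0.2763 0.1868; 0.2763 0.6026 -0.0917; 0.1868 -0.0917 0.8993]  S=[1.5384 0.5274 -0.1555; 0.5274 0.9882 -0.2285; -0.1555 -0.2285 1.4564]  K=[0.7022 0.2151 0.0892; -0.1036 0.7493 0.0177; 0.1464 -0.0861 0.5953]  nu=[0.8008, 1.0153, -0.6432]  x^+=[-0.7811, 0.5709, 1.7712]  P^+=[0.2802 -0.0225 0.0796; -0.0225 0.1182 0.0099; 0.0796 0.0099 0.3600]
step 2: x^-=[-0.2470, -0.0138, 1.7849]  P^-=[0.4983 0.0533 0.1555; 0.0533 0.3500 -0.0330; 0.1555 -0.0330 0.6558]  S=[0.8529 0.1447 -0.0401; 0.1447 0.5644 -0.0848; -0.0401 -0.0848 1.2044]  K=[0.5334 0.1608 0.0847; -0.0834 0.6738 0.0151; 0.1304 -0.0726 0.5200]  nu=[1.3899, 3.1619, 0.9409]  x^+=[1.0825, 2.0150, 2.2257]  P^+=[0.2135 -0.0164 0.0705; -0.0164 0.1054 0.0088; 0.0705 0.0088 0.3145]
step 3: x^-=[1.8865, 1.5993, 2.4404]  P^-=[0.4300 0.0451 0.1398; 0.0451 0.3385 -0.0295; 0.1398 -0.0295 0.6160]  S=[0.7893 0.1219 -0.0398; 0.1219 0.5442 -0.0769; -0.0398 -0.0769 1.1682]  K=[0.4990 0.1518 0.0812; -0.0795 0.6687 0.0149; 0.1232 -0.0707 0.5048]  nu=[-5.0597, -2.2925, -3.3729]  x^+=[-1.2604, 0.4183, 0.2768]  P^+=[0.1999 -0.0151 0.0671; -0.0151 0.1044 0.0088; 0.0671 0.0088 0.3052]
step 4: x^-=[-1.0934, 0.0256, 0.3789]  P^-=[0.4155 0.0440 0.1353; 0.0440 0.3375 -0.0286; 0.1353 -0.0286 0.6080]  S=[0.7760 0.1177 -0.0409; 0.1177 0.5417 -0.0756; -0.0409 -0.0756 1.1615]  K=[0.4909 0.1500 0.0799; -0.0786 0.6684 0.0151; 0.1207 -0.0701 0.5017]  nu=[-0.0589, -2.8906, -1.0262]  x^+=[-1.6378, -1.9172, 0.0595]  P^+=[0.1966 -0.0147 0.0661; -0.0147 0.1043 0.0089; 0.0661 0.0089 0.3033]

x_post = [-1.6378, -1.9172, 0.0595]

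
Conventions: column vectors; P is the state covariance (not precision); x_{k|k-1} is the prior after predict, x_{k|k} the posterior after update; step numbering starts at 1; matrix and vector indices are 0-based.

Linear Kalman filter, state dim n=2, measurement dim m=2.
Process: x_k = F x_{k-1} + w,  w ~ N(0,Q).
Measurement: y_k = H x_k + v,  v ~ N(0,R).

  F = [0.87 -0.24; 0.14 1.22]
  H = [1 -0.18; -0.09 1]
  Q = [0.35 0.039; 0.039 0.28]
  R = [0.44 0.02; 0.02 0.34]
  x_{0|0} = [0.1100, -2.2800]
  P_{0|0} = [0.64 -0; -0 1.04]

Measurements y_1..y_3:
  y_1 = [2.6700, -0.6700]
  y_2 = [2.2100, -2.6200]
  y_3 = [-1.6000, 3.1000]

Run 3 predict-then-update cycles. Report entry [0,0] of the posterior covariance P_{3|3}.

step 1: x^-=[0.6429, -2.7662]  P^-=[0.8943 -0.1876; -0.1876 1.8405]  S=[1.4615 -0.5824; -0.5824 2.2215]  K=[0.6554 0.0512; -0.0244 0.8297]  nu=[1.5292, 2.1541]  x^+=[1.7554, -1.0163]  P^+=[0.2998 0.0575; 0.0575 0.2868]
step 2: x^-=[1.7711, -0.9941]  P^-=[0.5694 0.0506; 0.0506 0.7324]  S=[1.0149 -0.1116; -0.1116 1.0679]  K=[0.5584 0.0578; -0.0051 0.6810]  nu=[0.2600, -1.4665]  x^+=[1.8315, -1.9942]  P^+=[0.2566 0.0539; 0.0539 0.2363]
step 3: x^-=[2.0720, -2.1765]  P^-=[0.5353 0.0565; 0.0565 0.6551]  S=[0.9762 -0.0887; -0.0887 0.9893]  K=[0.5431 0.0571; -0.0033 0.6568]  nu=[-4.0638, 5.4629]  x^+=[0.1767, 1.4248]  P^+=[0.2496 0.0527; 0.0527 0.2280]

P_post[0,0] = 0.2496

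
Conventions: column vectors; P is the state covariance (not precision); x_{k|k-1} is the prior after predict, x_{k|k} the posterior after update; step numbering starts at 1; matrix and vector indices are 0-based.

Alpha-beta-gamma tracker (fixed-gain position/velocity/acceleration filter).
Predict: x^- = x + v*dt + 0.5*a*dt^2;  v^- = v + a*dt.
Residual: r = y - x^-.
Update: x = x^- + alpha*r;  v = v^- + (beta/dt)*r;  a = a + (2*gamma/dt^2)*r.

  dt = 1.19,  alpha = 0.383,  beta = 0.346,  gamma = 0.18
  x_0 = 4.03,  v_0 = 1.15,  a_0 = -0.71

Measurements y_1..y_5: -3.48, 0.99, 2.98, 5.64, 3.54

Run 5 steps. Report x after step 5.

x_post = 2.7883

step 1: x_pred=4.8958  r=-8.3758  x^+=1.6879  v^+=-2.1302  a^+=-2.8393
step 2: x_pred=-2.8575  r=3.8475  x^+=-1.3839  v^+=-4.3903  a^+=-1.8612
step 3: x_pred=-7.9261  r=10.9061  x^+=-3.7491  v^+=-3.4341  a^+=0.9114
step 4: x_pred=-7.1904  r=12.8304  x^+=-2.2763  v^+=1.3809  a^+=4.1731
step 5: x_pred=2.3218  r=1.2182  x^+=2.7883  v^+=6.7011  a^+=4.4828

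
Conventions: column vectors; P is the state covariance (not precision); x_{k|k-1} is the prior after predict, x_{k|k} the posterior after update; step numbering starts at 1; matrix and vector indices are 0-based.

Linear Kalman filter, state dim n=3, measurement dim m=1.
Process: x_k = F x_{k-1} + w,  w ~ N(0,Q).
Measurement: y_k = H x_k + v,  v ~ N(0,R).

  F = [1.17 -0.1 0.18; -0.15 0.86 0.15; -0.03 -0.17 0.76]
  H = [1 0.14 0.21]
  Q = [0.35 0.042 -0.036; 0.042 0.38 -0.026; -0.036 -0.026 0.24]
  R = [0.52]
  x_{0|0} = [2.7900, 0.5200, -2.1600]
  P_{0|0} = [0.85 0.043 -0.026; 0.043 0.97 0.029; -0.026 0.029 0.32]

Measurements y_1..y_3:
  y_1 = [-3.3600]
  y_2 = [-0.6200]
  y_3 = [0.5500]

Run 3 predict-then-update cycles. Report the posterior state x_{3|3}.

x_post = [0.0363, -0.7769, -0.6199]

step 1: x^-=[2.8235, -0.2953, -1.8137]  P^-=[1.5116 -0.1379 -0.0401; -0.1379 1.1213 -0.1062; -0.0401 -0.1062 0.4478]  S=[2.0116]  K=[0.7376; -0.0016; 0.0194]  nu=[-5.7613]  x^+=[-1.4263, -0.2862, -1.9257]  P^+=[0.4170 -0.1355 -0.0689; -0.1355 1.1213 -0.1062; -0.0689 -0.1062 0.4470]
step 2: x^-=[-1.9867, -0.3210, -1.3721]  P^-=[0.9531 -0.2790 0.0065; -0.2790 1.2394 -0.1956; 0.0065 -0.1956 0.5602]  S=[1.4352]  K=[0.6378; -0.1021; 0.0674]  nu=[1.6998]  x^+=[-0.9026, -0.4946, -1.2574]  P^+=[0.3692 -0.1855 -0.0552; -0.1855 1.2245 -0.1857; -0.0552 -0.1857 0.5536]
step 3: x^-=[-1.2329, -0.4786, -0.8445]  P^-=[0.9125 -0.3368 0.0550; -0.3368 1.3088 -0.2503; 0.0550 -0.2503 0.6441]  S=[1.4006]  K=[0.6261; -0.1471; 0.1108]  nu=[2.0272]  x^+=[0.0363, -0.7769, -0.6199]  P^+=[0.3635 -0.2077 -0.0422; -0.2077 1.2785 -0.2274; -0.0422 -0.2274 0.6269]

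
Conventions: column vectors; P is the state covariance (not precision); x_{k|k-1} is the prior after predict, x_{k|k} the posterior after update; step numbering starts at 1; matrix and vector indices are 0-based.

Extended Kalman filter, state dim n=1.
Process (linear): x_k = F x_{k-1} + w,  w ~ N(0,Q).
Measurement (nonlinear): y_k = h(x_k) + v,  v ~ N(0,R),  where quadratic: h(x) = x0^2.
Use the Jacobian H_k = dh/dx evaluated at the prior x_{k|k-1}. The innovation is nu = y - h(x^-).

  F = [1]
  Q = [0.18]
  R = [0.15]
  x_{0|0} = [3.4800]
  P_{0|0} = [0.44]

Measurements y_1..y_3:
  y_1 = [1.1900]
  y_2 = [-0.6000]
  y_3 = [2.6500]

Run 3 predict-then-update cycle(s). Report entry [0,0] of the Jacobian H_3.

step 1: x^-=[3.4800]  P^-=[0.6200]  H_jac=[6.9600]  S=[30.1838]  K=[0.1430]  nu=[-10.9204]  x^+=[1.9188]  P^+=[0.0031]
step 2: x^-=[1.9188]  P^-=[0.1831]  H_jac=[3.8375]  S=[2.8462]  K=[0.2468]  nu=[-4.2817]  x^+=[0.8618]  P^+=[0.0096]
step 3: x^-=[0.8618]  P^-=[0.1896]  H_jac=[1.7237]  S=[0.7135]  K=[0.4582]  nu=[1.9072]  x^+=[1.7357]  P^+=[0.0399]

H_jac[0,0] = 1.7237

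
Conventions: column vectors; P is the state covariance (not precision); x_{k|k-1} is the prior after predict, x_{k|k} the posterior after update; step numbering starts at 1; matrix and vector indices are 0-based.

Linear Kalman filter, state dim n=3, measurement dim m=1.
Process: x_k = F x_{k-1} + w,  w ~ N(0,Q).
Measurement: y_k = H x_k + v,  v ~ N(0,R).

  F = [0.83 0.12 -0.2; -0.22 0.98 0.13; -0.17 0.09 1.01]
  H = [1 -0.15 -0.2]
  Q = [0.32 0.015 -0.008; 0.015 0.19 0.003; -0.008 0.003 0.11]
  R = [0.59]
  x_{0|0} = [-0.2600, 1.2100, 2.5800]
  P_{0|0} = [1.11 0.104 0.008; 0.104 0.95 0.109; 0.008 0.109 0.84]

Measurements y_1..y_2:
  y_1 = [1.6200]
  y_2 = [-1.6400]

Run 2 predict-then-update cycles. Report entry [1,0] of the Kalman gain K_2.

K[1,0] = -0.1210

step 1: x^-=[-0.5866, 1.5784, 2.7589]  P^-=[1.1448 -0.0344 -0.3002; -0.0344 1.1528 0.3264; -0.3002 0.3264 1.0205]  S=[1.9515]  K=[0.6200; -0.1397; -0.2835]  nu=[2.9951]  x^+=[1.2704, 1.1600, 1.9098]  P^+=[0.3946 0.1346 0.0429; 0.1346 1.1147 0.2491; 0.0429 0.2491 0.8637]
step 2: x^-=[0.8117, 1.1056, 1.8173]  P^-=[0.6431 0.1191 -0.1557; 0.1191 1.2972 0.4434; -0.1557 0.4434 1.0380]  S=[1.3569]  K=[0.4837; -0.1210; -0.3168]  nu=[-1.9224]  x^+=[-0.1181, 1.3382, 2.4263]  P^+=[0.3256 0.1985 0.0522; 0.1985 1.2774 0.3914; 0.0522 0.3914 0.9018]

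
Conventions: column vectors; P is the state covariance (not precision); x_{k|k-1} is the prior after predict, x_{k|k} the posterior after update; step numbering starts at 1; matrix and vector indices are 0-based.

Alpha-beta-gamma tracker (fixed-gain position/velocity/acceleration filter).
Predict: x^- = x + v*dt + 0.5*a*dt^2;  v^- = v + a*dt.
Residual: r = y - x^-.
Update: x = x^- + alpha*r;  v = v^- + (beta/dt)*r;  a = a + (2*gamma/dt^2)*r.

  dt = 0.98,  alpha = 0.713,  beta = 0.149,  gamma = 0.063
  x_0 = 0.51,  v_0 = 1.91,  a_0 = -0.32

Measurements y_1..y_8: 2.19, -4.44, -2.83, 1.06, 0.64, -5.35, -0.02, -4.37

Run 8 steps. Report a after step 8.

a_post = 0.2964

step 1: x_pred=2.2281  r=-0.0381  x^+=2.2009  v^+=1.5906  a^+=-0.3250
step 2: x_pred=3.6037  r=-8.0437  x^+=-2.1315  v^+=0.0491  a^+=-1.3803
step 3: x_pred=-2.7461  r=-0.0839  x^+=-2.8059  v^+=-1.3163  a^+=-1.3913
step 4: x_pred=-4.7640  r=5.8240  x^+=-0.6115  v^+=-1.7943  a^+=-0.6272
step 5: x_pred=-2.6711  r=3.3111  x^+=-0.3103  v^+=-1.9055  a^+=-0.1928
step 6: x_pred=-2.2703  r=-3.0797  x^+=-4.4661  v^+=-2.5627  a^+=-0.5969
step 7: x_pred=-7.2642  r=7.2442  x^+=-2.0991  v^+=-2.0462  a^+=0.3536
step 8: x_pred=-3.9346  r=-0.4354  x^+=-4.2451  v^+=-1.7660  a^+=0.2964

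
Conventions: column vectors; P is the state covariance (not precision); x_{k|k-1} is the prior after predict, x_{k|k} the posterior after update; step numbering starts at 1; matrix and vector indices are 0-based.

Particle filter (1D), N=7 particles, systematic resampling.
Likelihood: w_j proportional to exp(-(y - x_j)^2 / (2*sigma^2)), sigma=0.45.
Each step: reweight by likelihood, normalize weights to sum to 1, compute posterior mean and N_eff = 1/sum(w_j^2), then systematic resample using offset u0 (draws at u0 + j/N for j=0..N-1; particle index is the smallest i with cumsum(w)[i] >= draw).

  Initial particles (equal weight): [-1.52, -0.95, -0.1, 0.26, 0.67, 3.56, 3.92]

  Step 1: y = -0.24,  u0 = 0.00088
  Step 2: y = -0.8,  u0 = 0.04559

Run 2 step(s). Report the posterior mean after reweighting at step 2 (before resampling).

step 1: w=[0.0091, 0.1495, 0.4944, 0.2799, 0.0672, 0.0000, 0.0000]  mean=-0.0875  Neff=2.8596  idx=[0, 1, 2, 2, 2, 3, 3]
step 2: w=[0.1239, 0.4216, 0.1329, 0.1329, 0.1329, 0.0278, 0.0278]  mean=-0.6144  Neff=4.0370  idx=[0, 1, 1, 1, 2, 3, 4]

post_mean = -0.6144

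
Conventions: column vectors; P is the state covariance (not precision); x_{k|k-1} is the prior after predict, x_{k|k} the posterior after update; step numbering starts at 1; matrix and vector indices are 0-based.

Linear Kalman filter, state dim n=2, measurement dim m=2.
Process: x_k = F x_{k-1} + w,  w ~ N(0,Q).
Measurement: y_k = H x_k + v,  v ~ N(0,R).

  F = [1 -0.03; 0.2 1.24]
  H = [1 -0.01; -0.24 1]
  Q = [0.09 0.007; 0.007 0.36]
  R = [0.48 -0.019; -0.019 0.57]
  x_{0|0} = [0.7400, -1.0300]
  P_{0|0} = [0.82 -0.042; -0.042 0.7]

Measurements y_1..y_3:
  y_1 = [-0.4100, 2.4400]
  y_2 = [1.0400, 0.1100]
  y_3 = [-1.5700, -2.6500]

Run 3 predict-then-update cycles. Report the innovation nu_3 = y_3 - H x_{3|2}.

innov = [-1.9368, -3.6539]

step 1: x^-=[0.7709, -1.1292]  P^-=[0.9131 0.0931; 0.0931 1.4483]  S=[1.3914 -0.1593; -0.1593 2.0262]  K=[0.6544 -0.0108; 0.1383 0.7146]  nu=[-1.1922, 3.7542]  x^+=[-0.0496, 1.3888]  P^+=[0.3149 0.0570; 0.0570 0.4184]
step 2: x^-=[-0.0913, 1.7121]  P^-=[0.4018 0.1248; 0.1248 1.0442]  S=[0.8794 -0.0008; -0.0008 1.5775]  K=[0.4555 0.0182; 0.1306 0.6430]  nu=[1.1484, -1.6240]  x^+=[0.4023, 0.8178]  P^+=[0.2188 0.0542; 0.0542 0.3771]
step 3: x^-=[0.3778, 1.0945]  P^-=[0.3059 0.1037; 0.1037 0.9754]  S=[0.7840 0.0017; 0.0017 1.5133]  K=[0.3889 0.0195; 0.1184 0.6280]  nu=[-1.9368, -3.6539]  x^+=[-0.4468, -1.4294]  P^+=[0.1868 0.0486; 0.0486 0.3674]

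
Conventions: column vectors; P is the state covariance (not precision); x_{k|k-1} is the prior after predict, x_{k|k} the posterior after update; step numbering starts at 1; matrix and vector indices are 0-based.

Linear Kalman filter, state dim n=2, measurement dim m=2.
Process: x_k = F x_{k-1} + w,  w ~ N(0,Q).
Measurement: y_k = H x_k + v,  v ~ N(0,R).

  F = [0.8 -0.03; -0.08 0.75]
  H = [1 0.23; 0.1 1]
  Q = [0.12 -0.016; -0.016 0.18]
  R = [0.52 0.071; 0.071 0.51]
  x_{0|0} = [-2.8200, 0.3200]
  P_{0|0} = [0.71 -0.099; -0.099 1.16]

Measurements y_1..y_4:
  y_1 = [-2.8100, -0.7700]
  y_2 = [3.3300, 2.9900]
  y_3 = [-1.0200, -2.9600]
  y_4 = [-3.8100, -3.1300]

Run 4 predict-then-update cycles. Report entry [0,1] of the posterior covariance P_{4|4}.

step 1: x^-=[-2.2656, 0.4656]  P^-=[0.5802 -0.1472; -0.1472 0.8489]  S=[1.0774 0.1737; 0.1737 1.3353]  K=[0.5290 -0.1356; -0.0573 0.6322]  nu=[-0.6515, -1.0090]  x^+=[-2.4734, -0.1350]  P^+=[0.2791 -0.0595; -0.0595 0.3243]
step 2: x^-=[-1.9747, 0.0966]  P^-=[0.3018 -0.0770; -0.0770 0.3713]  S=[0.8060 0.1078; 0.1078 0.8690]  K=[0.3657 -0.0993; -0.0463 0.4242]  nu=[5.2824, 3.0908]  x^+=[-0.3496, 1.1632]  P^+=[0.1932 -0.0440; -0.0440 0.2175]
step 3: x^-=[-0.3146, 0.9004]  P^-=[0.2460 -0.0598; -0.0598 0.3088]  S=[0.7548 0.1055; 0.1055 0.8093]  K=[0.3196 -0.0851; -0.0381 0.3792]  nu=[-0.9125, -3.8289]  x^+=[-0.2803, -0.5167]  P^+=[0.1688 -0.0376; -0.0376 0.1944]
step 4: x^-=[-0.2088, -0.3651]  P^-=[0.2300 -0.0538; -0.0538 0.2950]  S=[0.7408 0.1068; 0.1068 0.7965]  K=[0.3052 -0.0796; -0.0341 0.3681]  nu=[-3.5173, -2.7440]  x^+=[-1.0638, -1.2552]  P^+=[0.1611 -0.0350; -0.0350 0.1888]

P_post[0,1] = -0.0350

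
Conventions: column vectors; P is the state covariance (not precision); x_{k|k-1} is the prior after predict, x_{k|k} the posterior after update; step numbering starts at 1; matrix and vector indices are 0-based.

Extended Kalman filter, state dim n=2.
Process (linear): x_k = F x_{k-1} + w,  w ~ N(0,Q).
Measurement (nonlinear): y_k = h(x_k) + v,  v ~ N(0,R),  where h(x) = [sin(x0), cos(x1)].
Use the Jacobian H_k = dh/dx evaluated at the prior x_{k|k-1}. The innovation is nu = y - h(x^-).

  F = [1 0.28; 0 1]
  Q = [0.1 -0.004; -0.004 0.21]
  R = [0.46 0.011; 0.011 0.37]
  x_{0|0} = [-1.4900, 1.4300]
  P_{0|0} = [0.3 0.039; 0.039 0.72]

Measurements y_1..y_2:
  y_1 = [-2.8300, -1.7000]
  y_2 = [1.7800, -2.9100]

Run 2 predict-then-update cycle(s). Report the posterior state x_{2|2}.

step 1: x^-=[-1.0896, 1.4300]  P^-=[0.4783 0.2366; 0.2366 0.9300]  H_jac=[0.4628 0.0000; 0.0000 -0.9901]  S=[0.5625 -0.0974; -0.0974 1.2817]  K=[0.3667 -0.1549; 0.0712 -0.7130]  nu=[-1.9436, -1.8403]  x^+=[-1.5173, 2.6038]  P^+=[0.3608 0.0538; 0.0538 0.2657]
step 2: x^-=[-0.7883, 2.6038]  P^-=[0.5118 0.1242; 0.1242 0.4757]  H_jac=[0.7051 0.0000; 0.0000 -0.5122]  S=[0.7144 -0.0339; -0.0339 0.4948]  K=[0.5006 -0.0943; 0.0996 -0.4856]  nu=[2.4891, -2.0511]  x^+=[0.6513, 3.8477]  P^+=[0.3251 0.0574; 0.0574 0.3486]

x_post = [0.6513, 3.8477]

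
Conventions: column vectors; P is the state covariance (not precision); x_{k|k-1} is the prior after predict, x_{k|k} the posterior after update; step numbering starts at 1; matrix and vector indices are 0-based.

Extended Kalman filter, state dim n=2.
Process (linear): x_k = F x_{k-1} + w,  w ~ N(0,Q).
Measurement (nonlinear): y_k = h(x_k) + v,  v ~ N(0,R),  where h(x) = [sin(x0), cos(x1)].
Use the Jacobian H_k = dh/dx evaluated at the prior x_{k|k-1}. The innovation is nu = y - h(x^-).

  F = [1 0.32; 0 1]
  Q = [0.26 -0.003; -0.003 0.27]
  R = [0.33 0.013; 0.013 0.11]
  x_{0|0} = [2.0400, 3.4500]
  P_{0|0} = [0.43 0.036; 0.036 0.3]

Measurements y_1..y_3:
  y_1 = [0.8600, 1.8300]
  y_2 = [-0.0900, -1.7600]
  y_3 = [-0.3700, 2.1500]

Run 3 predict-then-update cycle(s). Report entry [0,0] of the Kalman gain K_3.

K[0,0] = 0.7773

step 1: x^-=[3.1440, 3.4500]  P^-=[0.7438 0.1290; 0.1290 0.5700]  H_jac=[-1.0000 0.0000; 0.0000 0.3035]  S=[1.0738 -0.0262; -0.0262 0.1625]  K=[-0.6895 0.1300; -0.0946 1.0494]  nu=[0.8624, 2.7828]  x^+=[2.9110, 6.2887]  P^+=[0.2258 0.0176; 0.0176 0.3762]
step 2: x^-=[4.9234, 6.2887]  P^-=[0.5356 0.1350; 0.1350 0.6462]  H_jac=[0.2095 0.0000; 0.0000 -0.0055]  S=[0.3535 0.0128; 0.0128 0.1100]  K=[0.3190 -0.0440; 0.0815 -0.0419]  nu=[0.8878, -2.7600]  x^+=[5.3280, 6.4766]  P^+=[0.4998 0.1258; 0.1258 0.6438]
step 3: x^-=[7.4006, 6.4766]  P^-=[0.9062 0.3288; 0.3288 0.9138]  H_jac=[0.4380 0.0000; 0.0000 -0.1922]  S=[0.5039 -0.0147; -0.0147 0.1438]  K=[0.7773 -0.3602; 0.2510 -1.1962]  nu=[-1.2690, 1.1687]  x^+=[5.9932, 4.7602]  P^+=[0.5749 0.1536; 0.1536 0.6675]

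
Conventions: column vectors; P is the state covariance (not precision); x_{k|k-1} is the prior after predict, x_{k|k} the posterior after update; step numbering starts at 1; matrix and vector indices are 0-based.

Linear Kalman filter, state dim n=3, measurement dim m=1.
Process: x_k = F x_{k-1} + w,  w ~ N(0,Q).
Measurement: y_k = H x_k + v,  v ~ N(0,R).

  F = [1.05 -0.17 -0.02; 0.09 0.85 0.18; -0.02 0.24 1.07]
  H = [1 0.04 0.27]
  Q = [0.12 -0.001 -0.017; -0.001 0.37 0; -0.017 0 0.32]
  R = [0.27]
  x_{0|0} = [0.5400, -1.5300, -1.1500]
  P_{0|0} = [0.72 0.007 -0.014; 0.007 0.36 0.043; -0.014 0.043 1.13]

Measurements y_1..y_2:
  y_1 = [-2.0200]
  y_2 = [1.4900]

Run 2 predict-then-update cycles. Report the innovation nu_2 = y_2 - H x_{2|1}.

innov = [2.8706]

step 1: x^-=[0.8501, -1.4589, -1.6085]  P^-=[0.9230 0.0124 -0.0930; 0.0124 0.6863 0.3295; -0.0930 0.3295 1.6574]  S=[1.2729]  K=[0.7058; 0.1012; 0.2889]  nu=[-2.3774]  x^+=[-0.8280, -1.6995, -2.2953]  P^+=[0.2889 -0.0785 -0.3525; -0.0785 0.6733 0.2923; -0.3525 0.2923 1.5512]
step 2: x^-=[-0.5346, -1.9323, -2.8473]  P^-=[0.5034 -0.2253 -0.5545; -0.2253 0.9750 0.6810; -0.5545 0.6810 2.3008]  S=[0.6399]  K=[0.5386; -0.0039; 0.1468]  nu=[2.8706]  x^+=[1.0116, -1.9434, -2.4260]  P^+=[0.3178 -0.2240 -0.6051; -0.2240 0.9750 0.6813; -0.6051 0.6813 2.2870]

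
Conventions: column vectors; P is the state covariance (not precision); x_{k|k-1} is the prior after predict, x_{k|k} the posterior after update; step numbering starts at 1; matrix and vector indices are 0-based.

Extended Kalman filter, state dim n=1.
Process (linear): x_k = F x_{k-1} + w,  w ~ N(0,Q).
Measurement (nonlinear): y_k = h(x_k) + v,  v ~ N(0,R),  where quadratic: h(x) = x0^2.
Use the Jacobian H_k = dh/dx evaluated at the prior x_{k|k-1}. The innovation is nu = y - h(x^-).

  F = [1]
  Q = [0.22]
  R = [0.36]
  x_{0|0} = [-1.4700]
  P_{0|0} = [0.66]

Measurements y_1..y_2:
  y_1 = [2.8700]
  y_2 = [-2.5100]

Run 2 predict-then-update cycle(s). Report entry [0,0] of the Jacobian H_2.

step 1: x^-=[-1.4700]  P^-=[0.8800]  H_jac=[-2.9400]  S=[7.9664]  K=[-0.3248]  nu=[0.7091]  x^+=[-1.7003]  P^+=[0.0398]
step 2: x^-=[-1.7003]  P^-=[0.2598]  H_jac=[-3.4006]  S=[3.3639]  K=[-0.2626]  nu=[-5.4010]  x^+=[-0.2820]  P^+=[0.0278]

H_jac[0,0] = -3.4006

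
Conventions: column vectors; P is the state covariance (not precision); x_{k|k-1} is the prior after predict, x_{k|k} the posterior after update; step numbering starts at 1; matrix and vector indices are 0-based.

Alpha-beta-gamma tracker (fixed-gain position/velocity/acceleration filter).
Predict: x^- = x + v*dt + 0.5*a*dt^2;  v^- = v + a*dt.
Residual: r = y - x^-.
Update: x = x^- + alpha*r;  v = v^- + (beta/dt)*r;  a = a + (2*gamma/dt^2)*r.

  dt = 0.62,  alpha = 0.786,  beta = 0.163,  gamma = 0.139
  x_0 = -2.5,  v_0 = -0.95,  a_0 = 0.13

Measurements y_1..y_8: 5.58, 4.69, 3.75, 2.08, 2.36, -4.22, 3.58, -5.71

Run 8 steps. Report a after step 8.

a_post = -5.2219

step 1: x_pred=-3.0640  r=8.6440  x^+=3.7302  v^+=1.4031  a^+=6.3814
step 2: x_pred=5.8266  r=-1.1366  x^+=4.9332  v^+=5.0608  a^+=5.5594
step 3: x_pred=9.1394  r=-5.3894  x^+=4.9033  v^+=7.0907  a^+=1.6617
step 4: x_pred=9.6189  r=-7.5389  x^+=3.6933  v^+=6.1389  a^+=-3.7905
step 5: x_pred=6.7709  r=-4.4109  x^+=3.3039  v^+=2.6292  a^+=-6.9805
step 6: x_pred=3.5924  r=-7.8124  x^+=-2.5482  v^+=-3.7526  a^+=-12.6305
step 7: x_pred=-7.3024  r=10.8824  x^+=1.2512  v^+=-8.7225  a^+=-4.7603
step 8: x_pred=-5.0717  r=-0.6383  x^+=-5.5734  v^+=-11.8417  a^+=-5.2219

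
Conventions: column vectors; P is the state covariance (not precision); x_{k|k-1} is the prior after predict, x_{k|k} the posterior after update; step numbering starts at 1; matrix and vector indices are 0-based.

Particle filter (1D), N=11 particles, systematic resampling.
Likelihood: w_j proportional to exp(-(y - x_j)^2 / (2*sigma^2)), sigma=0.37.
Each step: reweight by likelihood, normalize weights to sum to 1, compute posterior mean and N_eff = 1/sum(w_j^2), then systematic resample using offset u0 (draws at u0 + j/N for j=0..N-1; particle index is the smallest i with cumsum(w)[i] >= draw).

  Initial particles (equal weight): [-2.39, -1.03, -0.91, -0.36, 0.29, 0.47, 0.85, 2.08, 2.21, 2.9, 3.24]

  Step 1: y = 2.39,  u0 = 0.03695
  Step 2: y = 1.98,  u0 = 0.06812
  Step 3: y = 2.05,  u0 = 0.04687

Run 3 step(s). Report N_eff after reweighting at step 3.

N_eff = 10.9777

step 1: w=[0.0000, 0.0000, 0.0000, 0.0000, 0.0000, 0.0000, 0.0001, 0.3433, 0.4332, 0.1886, 0.0348]  mean=2.3313  Neff=2.9215  idx=[7, 7, 7, 7, 8, 8, 8, 8, 8, 9, 9]
step 2: w=[0.1195, 0.1195, 0.1195, 0.1195, 0.1022, 0.1022, 0.1022, 0.1022, 0.1022, 0.0056, 0.0056]  mean=2.1556  Neff=9.1447  idx=[0, 1, 2, 2, 3, 4, 5, 6, 7, 7, 8]
step 3: w=[0.0954, 0.0954, 0.0954, 0.0954, 0.0954, 0.0872, 0.0872, 0.0872, 0.0872, 0.0872, 0.0872]  mean=2.1480  Neff=10.9777  idx=[0, 1, 2, 3, 4, 5, 6, 7, 8, 9, 10]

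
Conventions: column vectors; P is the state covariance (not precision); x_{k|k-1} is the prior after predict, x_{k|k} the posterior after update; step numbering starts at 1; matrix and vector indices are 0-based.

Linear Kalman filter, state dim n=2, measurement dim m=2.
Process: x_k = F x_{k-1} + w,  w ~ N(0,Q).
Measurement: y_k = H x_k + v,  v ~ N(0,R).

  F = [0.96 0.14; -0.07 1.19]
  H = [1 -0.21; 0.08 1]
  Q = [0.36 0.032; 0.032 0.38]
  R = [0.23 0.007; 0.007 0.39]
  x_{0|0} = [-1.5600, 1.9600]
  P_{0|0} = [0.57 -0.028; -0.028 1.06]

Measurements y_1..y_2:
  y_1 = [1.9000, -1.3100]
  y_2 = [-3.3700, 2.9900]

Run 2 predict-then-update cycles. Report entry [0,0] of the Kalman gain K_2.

K[0,0] = 0.6873

step 1: x^-=[-1.2232, 2.4416]  P^-=[0.8986 0.1386; 0.1386 1.8885]  S=[1.1536 -0.1815; -0.1815 2.3064]  K=[0.7776 0.1524; -0.0953 0.8161]  nu=[3.6359, -3.6537]  x^+=[1.0473, -0.8867]  P^+=[0.1904 0.0497; 0.0497 0.3136]
step 2: x^-=[0.8813, -1.1285]  P^-=[0.5549 0.1277; 0.1277 0.8168]  S=[0.7673 0.0054; 0.0054 1.2308]  K=[0.6873 0.1368; -0.0619 0.6722]  nu=[-4.4883, 4.0480]  x^+=[-1.6497, 1.8703]  P^+=[0.1684 0.0447; 0.0447 0.2582]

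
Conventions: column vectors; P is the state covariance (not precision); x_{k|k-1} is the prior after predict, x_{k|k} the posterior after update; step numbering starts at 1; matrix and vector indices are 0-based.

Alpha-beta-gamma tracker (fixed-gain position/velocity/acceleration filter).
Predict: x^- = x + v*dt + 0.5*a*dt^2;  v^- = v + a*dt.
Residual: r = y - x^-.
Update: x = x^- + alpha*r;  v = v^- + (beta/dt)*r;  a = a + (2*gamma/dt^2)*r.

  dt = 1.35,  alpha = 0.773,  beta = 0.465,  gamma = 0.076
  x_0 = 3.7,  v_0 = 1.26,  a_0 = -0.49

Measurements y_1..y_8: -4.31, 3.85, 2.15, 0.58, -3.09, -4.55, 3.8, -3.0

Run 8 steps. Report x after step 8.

step 1: x_pred=4.9545  r=-9.2645  x^+=-2.2070  v^+=-2.5926  a^+=-1.2627
step 2: x_pred=-6.8576  r=10.7076  x^+=1.4194  v^+=-0.6090  a^+=-0.3696
step 3: x_pred=0.2603  r=1.8897  x^+=1.7210  v^+=-0.4572  a^+=-0.2120
step 4: x_pred=0.9106  r=-0.3306  x^+=0.6551  v^+=-0.8573  a^+=-0.2396
step 5: x_pred=-0.7207  r=-2.3693  x^+=-2.5522  v^+=-1.9969  a^+=-0.4372
step 6: x_pred=-5.6464  r=1.0964  x^+=-4.7989  v^+=-2.2095  a^+=-0.3458
step 7: x_pred=-8.0968  r=11.8968  x^+=1.0994  v^+=1.4215  a^+=0.6464
step 8: x_pred=3.6075  r=-6.6075  x^+=-1.5001  v^+=0.0183  a^+=0.0954

x_post = -1.5001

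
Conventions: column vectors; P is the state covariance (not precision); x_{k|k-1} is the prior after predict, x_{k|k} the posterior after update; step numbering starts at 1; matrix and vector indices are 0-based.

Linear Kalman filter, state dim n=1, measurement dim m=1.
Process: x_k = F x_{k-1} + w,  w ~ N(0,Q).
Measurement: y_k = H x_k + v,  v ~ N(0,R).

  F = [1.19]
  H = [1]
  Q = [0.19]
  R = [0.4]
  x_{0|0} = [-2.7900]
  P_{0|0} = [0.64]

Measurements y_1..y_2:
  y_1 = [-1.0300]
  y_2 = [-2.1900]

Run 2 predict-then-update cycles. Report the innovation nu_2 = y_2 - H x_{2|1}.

innov = [-0.2358]

step 1: x^-=[-3.3201]  P^-=[1.0963]  S=[1.4963]  K=[0.7327]  nu=[2.2901]  x^+=[-1.6422]  P^+=[0.2931]
step 2: x^-=[-1.9542]  P^-=[0.6050]  S=[1.0050]  K=[0.6020]  nu=[-0.2358]  x^+=[-2.0962]  P^+=[0.2408]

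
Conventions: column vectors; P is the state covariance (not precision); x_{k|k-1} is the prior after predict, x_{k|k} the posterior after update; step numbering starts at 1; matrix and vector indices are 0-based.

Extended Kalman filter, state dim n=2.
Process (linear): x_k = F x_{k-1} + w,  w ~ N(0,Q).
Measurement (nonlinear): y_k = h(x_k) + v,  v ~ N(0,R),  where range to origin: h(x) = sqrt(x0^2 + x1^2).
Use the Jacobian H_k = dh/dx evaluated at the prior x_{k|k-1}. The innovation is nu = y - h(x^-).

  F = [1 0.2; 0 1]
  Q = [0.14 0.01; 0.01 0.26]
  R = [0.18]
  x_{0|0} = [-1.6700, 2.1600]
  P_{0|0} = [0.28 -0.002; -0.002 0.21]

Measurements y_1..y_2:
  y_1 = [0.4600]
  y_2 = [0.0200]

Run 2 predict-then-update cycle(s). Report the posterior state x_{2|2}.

x_post = [-0.2827, 0.2572]

step 1: x^-=[-1.2380, 2.1600]  P^-=[0.4276 0.0500; 0.0500 0.4700]  H_jac=[-0.4973 0.8676]  S=[0.5964]  K=[-0.2838; 0.6421]  nu=[-2.0296]  x^+=[-0.6620, 0.8569]  P^+=[0.3796 0.1587; 0.1587 0.2241]
step 2: x^-=[-0.4906, 0.8569]  P^-=[0.5920 0.2135; 0.2135 0.4841]  H_jac=[-0.4969 0.8678]  S=[0.5067]  K=[-0.2149; 0.6199]  nu=[-0.9674]  x^+=[-0.2827, 0.2572]  P^+=[0.5686 0.2810; 0.2810 0.2895]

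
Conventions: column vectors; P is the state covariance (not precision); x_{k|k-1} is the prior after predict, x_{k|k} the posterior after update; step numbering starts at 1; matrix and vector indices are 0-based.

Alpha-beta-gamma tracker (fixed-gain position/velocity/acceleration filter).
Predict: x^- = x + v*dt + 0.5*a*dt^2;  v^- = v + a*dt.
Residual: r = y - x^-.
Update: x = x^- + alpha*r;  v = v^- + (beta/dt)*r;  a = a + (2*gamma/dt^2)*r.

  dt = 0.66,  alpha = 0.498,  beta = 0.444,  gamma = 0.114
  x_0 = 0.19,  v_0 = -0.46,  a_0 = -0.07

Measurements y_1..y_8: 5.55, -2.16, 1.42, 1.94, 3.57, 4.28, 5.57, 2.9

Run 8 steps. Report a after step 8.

a_post = -1.1278

step 1: x_pred=-0.1288  r=5.6788  x^+=2.6992  v^+=3.3141  a^+=2.9024
step 2: x_pred=5.5187  r=-7.6787  x^+=1.6947  v^+=0.0640  a^+=-1.1167
step 3: x_pred=1.4937  r=-0.0737  x^+=1.4570  v^+=-0.7226  a^+=-1.1553
step 4: x_pred=0.7285  r=1.2115  x^+=1.3318  v^+=-0.6701  a^+=-0.5212
step 5: x_pred=0.7760  r=2.7940  x^+=2.1674  v^+=0.8655  a^+=0.9412
step 6: x_pred=2.9436  r=1.3364  x^+=3.6092  v^+=2.3857  a^+=1.6407
step 7: x_pred=5.5411  r=0.0289  x^+=5.5555  v^+=3.4880  a^+=1.6558
step 8: x_pred=8.2182  r=-5.3182  x^+=5.5697  v^+=1.0032  a^+=-1.1278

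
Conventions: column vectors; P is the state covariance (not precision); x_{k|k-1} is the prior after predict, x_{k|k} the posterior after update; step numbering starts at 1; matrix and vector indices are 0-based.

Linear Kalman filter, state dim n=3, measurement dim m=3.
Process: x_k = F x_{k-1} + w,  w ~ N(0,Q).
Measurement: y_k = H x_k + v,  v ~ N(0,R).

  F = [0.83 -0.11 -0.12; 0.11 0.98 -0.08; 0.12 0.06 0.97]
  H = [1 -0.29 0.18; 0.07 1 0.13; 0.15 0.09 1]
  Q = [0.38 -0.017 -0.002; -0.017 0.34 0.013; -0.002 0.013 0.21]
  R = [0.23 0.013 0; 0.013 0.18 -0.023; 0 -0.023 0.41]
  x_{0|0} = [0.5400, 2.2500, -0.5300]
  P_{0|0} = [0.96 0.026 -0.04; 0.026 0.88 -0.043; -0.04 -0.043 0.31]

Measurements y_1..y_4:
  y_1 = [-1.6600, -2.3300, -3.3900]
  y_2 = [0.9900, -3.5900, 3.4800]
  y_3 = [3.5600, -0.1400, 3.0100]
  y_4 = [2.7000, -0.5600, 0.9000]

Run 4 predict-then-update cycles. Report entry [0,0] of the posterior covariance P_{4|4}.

P_post[0,0] = 0.1736

step 1: x^-=[0.2643, 2.3068, -0.3143]  P^-=[1.0585 0.0075 0.0259; 0.0075 1.2118 0.0120; 0.0259 0.0120 0.5047]  S=[1.4106 -0.2398 0.2417; -0.2398 1.4102 0.1785; 0.2417 0.1785 0.9585]  K=[0.7939 0.2008 -0.0442; -0.0978 0.8448 -0.0051; -0.0143 -0.0142 0.5380]  nu=[-1.1988, -4.6144, -3.3230]  x^+=[-1.4673, -1.4573, -2.0196]  P^+=[0.2073 0.0404 -0.0575; 0.0404 0.1535 -0.0414; -0.0575 -0.0414 0.2333]
step 2: x^-=[-0.8152, -1.4280, -2.2225]  P^-=[0.5310 0.0291 -0.0488; 0.0291 0.5076 -0.0331; -0.0488 -0.0331 0.4154]  S=[0.7861 -0.0705 0.1015; -0.0705 0.6918 0.0490; 0.1015 0.0490 0.8217]  K=[0.6745 0.1590 -0.0520; -0.0917 0.7219 -0.0110; -0.0198 -0.0118 0.4962]  nu=[1.7912, -1.8160, 5.9534]  x^+=[-0.2056, -2.9690, 0.7174]  P^+=[0.1767 0.0333 -0.0545; 0.0333 0.1316 -0.0380; -0.0545 -0.0380 0.2153]
step 3: x^-=[0.0699, -2.9896, 0.4930]  P^-=[0.5102 0.0222 -0.0479; 0.0222 0.4840 -0.0307; -0.0479 -0.0307 0.3990]  S=[0.7669 -0.0718 0.0960; -0.0718 0.6675 0.0459; 0.0960 0.0459 0.8051]  K=[0.6661 0.1525 -0.0500; -0.0935 0.7120 -0.0093; -0.0188 -0.0088 0.4860]  nu=[2.5344, 2.7806, 2.7755]  x^+=[2.0432, -1.2726, 1.7698]  P^+=[0.1740 0.0320 -0.0530; 0.0320 0.1297 -0.0367; -0.0530 -0.0367 0.2107]
step 4: x^-=[1.6235, -1.1640, 1.8855]  P^-=[0.5082 0.0208 -0.0466; 0.0208 0.4816 -0.0293; -0.0466 -0.0293 0.3951]  S=[0.7658 -0.0723 0.0959; -0.0723 0.6652 0.0465; 0.0959 0.0465 0.8017]  K=[0.6653 0.1513 -0.0491; -0.0940 0.7108 -0.0086; -0.0181 -0.0075 0.4834]  nu=[0.3996, 0.2452, -1.1243]  x^+=[1.9816, -1.0176, 1.3330]  P^+=[0.1736 0.0317 -0.0525; 0.0317 0.1294 -0.0363; -0.0525 -0.0363 0.2095]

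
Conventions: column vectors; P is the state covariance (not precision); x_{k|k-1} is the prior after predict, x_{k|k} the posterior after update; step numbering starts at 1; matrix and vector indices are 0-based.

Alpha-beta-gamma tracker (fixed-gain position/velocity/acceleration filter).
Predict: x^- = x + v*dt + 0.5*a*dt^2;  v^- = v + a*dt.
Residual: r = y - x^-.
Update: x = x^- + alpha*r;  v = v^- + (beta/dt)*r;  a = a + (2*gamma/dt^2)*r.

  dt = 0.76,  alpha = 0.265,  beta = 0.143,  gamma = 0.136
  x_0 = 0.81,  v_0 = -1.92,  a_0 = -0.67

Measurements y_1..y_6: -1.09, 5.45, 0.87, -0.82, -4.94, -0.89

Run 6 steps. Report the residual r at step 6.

resid = -5.8929

step 1: x_pred=-0.8427  r=-0.2473  x^+=-0.9082  v^+=-2.4757  a^+=-0.7865
step 2: x_pred=-3.0169  r=8.4669  x^+=-0.7732  v^+=-1.4803  a^+=3.2007
step 3: x_pred=-0.9739  r=1.8439  x^+=-0.4852  v^+=1.2992  a^+=4.0690
step 4: x_pred=1.6773  r=-2.4973  x^+=1.0155  v^+=3.9218  a^+=2.8930
step 5: x_pred=4.8315  r=-9.7715  x^+=2.2421  v^+=4.2819  a^+=-1.7085
step 6: x_pred=5.0029  r=-5.8929  x^+=3.4413  v^+=1.8746  a^+=-4.4836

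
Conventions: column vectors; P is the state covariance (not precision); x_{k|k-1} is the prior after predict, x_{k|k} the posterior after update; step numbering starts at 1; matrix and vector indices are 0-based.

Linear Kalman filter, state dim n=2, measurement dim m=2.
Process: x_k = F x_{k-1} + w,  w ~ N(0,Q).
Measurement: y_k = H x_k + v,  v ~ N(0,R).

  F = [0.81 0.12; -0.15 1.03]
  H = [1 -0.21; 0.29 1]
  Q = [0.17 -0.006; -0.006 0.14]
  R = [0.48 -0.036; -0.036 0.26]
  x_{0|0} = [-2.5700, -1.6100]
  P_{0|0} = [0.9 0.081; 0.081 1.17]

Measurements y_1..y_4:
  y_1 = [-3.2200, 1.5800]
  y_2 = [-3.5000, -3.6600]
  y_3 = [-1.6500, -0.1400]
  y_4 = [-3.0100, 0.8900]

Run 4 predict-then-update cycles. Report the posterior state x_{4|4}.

step 1: x^-=[-2.2749, -1.2728]  P^-=[0.7931 0.0954; 0.0954 1.3765]  S=[1.2937 -0.0055; -0.0055 1.7585]  K=[0.5983 0.1869; -0.1463 0.7980]  nu=[-1.2124, 3.5125]  x^+=[-2.3438, 1.7077]  P^+=[0.2697 -0.0512; -0.0512 0.2276]
step 2: x^-=[-1.6936, 2.1105]  P^-=[0.3403 -0.0524; -0.0524 0.4033]  S=[0.8601 -0.0712; -0.0712 0.6616]  K=[0.4180 0.1150; -0.1118 0.5747]  nu=[-1.3632, -5.2794]  x^+=[-2.8703, -0.7709]  P^+=[0.1881 -0.0397; -0.0397 0.1650]
step 3: x^-=[-2.4174, -0.3635]  P^-=[0.2881 -0.0409; -0.0409 0.3315]  S=[0.7999 -0.0605; -0.0605 0.5920]  K=[0.3793 0.1108; -0.0981 0.5299]  nu=[0.6911, 0.9246]  x^+=[-2.0529, 0.0586]  P^+=[0.1708 -0.0344; -0.0344 0.1513]
step 4: x^-=[-1.6558, 0.3683]  P^-=[0.2776 -0.0361; -0.0361 0.3150]  S=[0.7866 -0.0556; -0.0556 0.5774]  K=[0.3705 0.1125; -0.0934 0.5184]  nu=[-1.2769, 1.0019]  x^+=[-2.0161, 1.0069]  P^+=[0.1669 -0.0325; -0.0325 0.1476]

x_post = [-2.0161, 1.0069]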